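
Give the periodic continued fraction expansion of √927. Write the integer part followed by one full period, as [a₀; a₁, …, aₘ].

a₀ = ⌊√927⌋ = 30.
With m₀=0, d₀=1 and mₖ₊₁ = dₖaₖ − mₖ, dₖ₊₁ = (n − mₖ₊₁²)/dₖ, aₖ₊₁ = ⌊(a₀+mₖ₊₁)/dₖ₊₁⌋:
  k=1: m=30, d=27, a=2
  k=2: m=24, d=13, a=4
  k=3: m=28, d=11, a=5
  k=4: m=27, d=18, a=3
  k=5: m=27, d=11, a=5
  k=6: m=28, d=13, a=4
  k=7: m=24, d=27, a=2
  k=8: m=30, d=1, a=60
d=1 and a=2a₀=60 at k=8, so the next step gives (m, d) = (30, 27) again — its k=1 value — and the period has length 8.

[30; 2, 4, 5, 3, 5, 4, 2, 60]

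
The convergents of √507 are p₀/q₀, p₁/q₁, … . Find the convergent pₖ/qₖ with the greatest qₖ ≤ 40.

√507 = [22; 1, 1, 14, 1, 1, 44, …] (period length 6).
Convergents:
  p_0/q_0 = 22/1
  p_1/q_1 = 23/1
  p_2/q_2 = 45/2
  p_3/q_3 = 653/29
  p_4/q_4 = 698/31
  p_5/q_5 = 1351/60
q_4 = 31 ≤ 40 < 60 = q_5, so the answer is 698/31.

698/31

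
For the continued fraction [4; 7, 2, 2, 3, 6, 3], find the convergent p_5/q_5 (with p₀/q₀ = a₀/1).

Using pₖ = aₖpₖ₋₁ + pₖ₋₂, qₖ = aₖqₖ₋₁ + qₖ₋₂ (with p₋₁=1, p₋₂=0, q₋₁=0, q₋₂=1):
  k=0: a=4, p=4, q=1
  k=1: a=7, p=29, q=7
  k=2: a=2, p=62, q=15
  k=3: a=2, p=153, q=37
  k=4: a=3, p=521, q=126
  k=5: a=6, p=3279, q=793

3279/793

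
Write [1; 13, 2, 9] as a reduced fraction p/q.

Using pₖ = aₖpₖ₋₁ + pₖ₋₂ and qₖ = aₖqₖ₋₁ + qₖ₋₂:
  k=0: a=1, p=1, q=1
  k=1: a=13, p=14, q=13
  k=2: a=2, p=29, q=27
  k=3: a=9, p=275, q=256

275/256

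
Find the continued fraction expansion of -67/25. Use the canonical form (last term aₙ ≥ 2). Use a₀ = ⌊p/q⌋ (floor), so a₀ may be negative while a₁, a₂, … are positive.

[-3; 3, 8]

-67 = -3·25 + 8
25 = 3·8 + 1
8 = 8·1 + 0  (stop)
So -67/25 = [-3; 3, 8].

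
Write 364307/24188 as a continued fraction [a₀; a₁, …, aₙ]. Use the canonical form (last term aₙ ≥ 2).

[15; 16, 3, 1, 3, 12, 8]

364307 = 15·24188 + 1487
24188 = 16·1487 + 396
1487 = 3·396 + 299
396 = 1·299 + 97
299 = 3·97 + 8
97 = 12·8 + 1
8 = 8·1 + 0  (stop)
So 364307/24188 = [15; 16, 3, 1, 3, 12, 8].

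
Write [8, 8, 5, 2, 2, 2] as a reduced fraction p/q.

4321/532

Using pₖ = aₖpₖ₋₁ + pₖ₋₂ and qₖ = aₖqₖ₋₁ + qₖ₋₂:
  k=0: a=8, p=8, q=1
  k=1: a=8, p=65, q=8
  k=2: a=5, p=333, q=41
  k=3: a=2, p=731, q=90
  k=4: a=2, p=1795, q=221
  k=5: a=2, p=4321, q=532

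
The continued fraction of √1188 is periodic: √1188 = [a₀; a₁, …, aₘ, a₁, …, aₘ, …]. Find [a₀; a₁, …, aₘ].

[34; 2, 7, 6, 7, 2, 68]

a₀ = ⌊√1188⌋ = 34.
With m₀=0, d₀=1 and mₖ₊₁ = dₖaₖ − mₖ, dₖ₊₁ = (n − mₖ₊₁²)/dₖ, aₖ₊₁ = ⌊(a₀+mₖ₊₁)/dₖ₊₁⌋:
  k=1: m=34, d=32, a=2
  k=2: m=30, d=9, a=7
  k=3: m=33, d=11, a=6
  k=4: m=33, d=9, a=7
  k=5: m=30, d=32, a=2
  k=6: m=34, d=1, a=68
d=1 and a=2a₀=68 at k=6, so the next step gives (m, d) = (34, 32) again — its k=1 value — and the period has length 6.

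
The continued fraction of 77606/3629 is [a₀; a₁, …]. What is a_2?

1

77606 = 21·3629 + 1397   →  a_0 = 21
3629 = 2·1397 + 835   →  a_1 = 2
1397 = 1·835 + 562   →  a_2 = 1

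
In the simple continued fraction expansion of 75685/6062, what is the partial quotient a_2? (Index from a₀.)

16

75685 = 12·6062 + 2941   →  a_0 = 12
6062 = 2·2941 + 180   →  a_1 = 2
2941 = 16·180 + 61   →  a_2 = 16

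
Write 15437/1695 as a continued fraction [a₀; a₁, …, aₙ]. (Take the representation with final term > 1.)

[9; 9, 3, 5, 5, 2]

15437 = 9×1695 + 182
1695 = 9×182 + 57
182 = 3×57 + 11
57 = 5×11 + 2
11 = 5×2 + 1
2 = 2×1 + 0  (stop)
So 15437/1695 = [9; 9, 3, 5, 5, 2].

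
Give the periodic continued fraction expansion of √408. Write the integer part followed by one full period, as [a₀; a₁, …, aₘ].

[20; 5, 40]

a₀ = ⌊√408⌋ = 20.
With m₀=0, d₀=1 and mₖ₊₁ = dₖaₖ − mₖ, dₖ₊₁ = (n − mₖ₊₁²)/dₖ, aₖ₊₁ = ⌊(a₀+mₖ₊₁)/dₖ₊₁⌋:
  k=1: m=20, d=8, a=5
  k=2: m=20, d=1, a=40
d=1 and a=2a₀=40 at k=2, so the next step gives (m, d) = (20, 8) again — its k=1 value — and the period has length 2.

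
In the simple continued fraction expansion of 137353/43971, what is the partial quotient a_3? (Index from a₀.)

16

137353 = 3·43971 + 5440   →  a_0 = 3
43971 = 8·5440 + 451   →  a_1 = 8
5440 = 12·451 + 28   →  a_2 = 12
451 = 16·28 + 3   →  a_3 = 16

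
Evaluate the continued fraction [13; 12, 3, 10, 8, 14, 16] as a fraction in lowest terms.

9183452/702037

Fold from the inside: start with 16/1.
  14 + 1/16 = 225/16
  8 + 16/225 = 1816/225
  10 + 225/1816 = 18385/1816
  3 + 1816/18385 = 56971/18385
  12 + 18385/56971 = 702037/56971
  13 + 56971/702037 = 9183452/702037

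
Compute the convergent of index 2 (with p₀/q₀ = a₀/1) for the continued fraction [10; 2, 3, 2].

Using pₖ = aₖpₖ₋₁ + pₖ₋₂, qₖ = aₖqₖ₋₁ + qₖ₋₂ (with p₋₁=1, p₋₂=0, q₋₁=0, q₋₂=1):
  k=0: a=10, p=10, q=1
  k=1: a=2, p=21, q=2
  k=2: a=3, p=73, q=7

73/7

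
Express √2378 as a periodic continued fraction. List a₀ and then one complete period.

a₀ = ⌊√2378⌋ = 48.

[48; 1, 3, 3, 1, 96]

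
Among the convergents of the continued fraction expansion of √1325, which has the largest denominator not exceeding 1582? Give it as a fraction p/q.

26536/729

√1325 = [36; 2, 2, 72, …] (period length 3).
Convergents:
  p_0/q_0 = 36/1
  p_1/q_1 = 73/2
  p_2/q_2 = 182/5
  p_3/q_3 = 13177/362
  p_4/q_4 = 26536/729
  p_5/q_5 = 66249/1820
q_4 = 729 ≤ 1582 < 1820 = q_5, so the answer is 26536/729.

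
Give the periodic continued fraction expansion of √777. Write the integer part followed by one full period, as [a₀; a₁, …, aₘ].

[27; 1, 6, 1, 54]

a₀ = ⌊√777⌋ = 27.
With m₀=0, d₀=1 and mₖ₊₁ = dₖaₖ − mₖ, dₖ₊₁ = (n − mₖ₊₁²)/dₖ, aₖ₊₁ = ⌊(a₀+mₖ₊₁)/dₖ₊₁⌋:
  k=1: m=27, d=48, a=1
  k=2: m=21, d=7, a=6
  k=3: m=21, d=48, a=1
  k=4: m=27, d=1, a=54
d=1 and a=2a₀=54 at k=4, so the next step gives (m, d) = (27, 48) again — its k=1 value — and the period has length 4.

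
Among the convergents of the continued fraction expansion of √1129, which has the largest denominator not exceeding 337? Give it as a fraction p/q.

√1129 = [33; 1, 1, 1, 1, 66, …] (period length 5).
Convergents:
  p_0/q_0 = 33/1
  p_1/q_1 = 34/1
  p_2/q_2 = 67/2
  p_3/q_3 = 101/3
  p_4/q_4 = 168/5
  p_5/q_5 = 11189/333
  p_6/q_6 = 11357/338
q_5 = 333 ≤ 337 < 338 = q_6, so the answer is 11189/333.

11189/333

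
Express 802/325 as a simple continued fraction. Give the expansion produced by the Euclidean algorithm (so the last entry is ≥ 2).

[2; 2, 7, 4, 5]

802 = 2·325 + 152
325 = 2·152 + 21
152 = 7·21 + 5
21 = 4·5 + 1
5 = 5·1 + 0  (stop)
So 802/325 = [2; 2, 7, 4, 5].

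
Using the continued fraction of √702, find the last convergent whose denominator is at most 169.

√702 = [26; 2, 52, …] (period length 2).
Convergents:
  p_0/q_0 = 26/1
  p_1/q_1 = 53/2
  p_2/q_2 = 2782/105
  p_3/q_3 = 5617/212
q_2 = 105 ≤ 169 < 212 = q_3, so the answer is 2782/105.

2782/105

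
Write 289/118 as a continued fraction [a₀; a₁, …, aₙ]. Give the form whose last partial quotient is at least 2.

[2; 2, 4, 2, 2, 2]

289 = 2*118 + 53
118 = 2*53 + 12
53 = 4*12 + 5
12 = 2*5 + 2
5 = 2*2 + 1
2 = 2*1 + 0  (stop)
So 289/118 = [2; 2, 4, 2, 2, 2].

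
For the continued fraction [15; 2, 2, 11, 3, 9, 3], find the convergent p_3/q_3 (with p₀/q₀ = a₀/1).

Using pₖ = aₖpₖ₋₁ + pₖ₋₂, qₖ = aₖqₖ₋₁ + qₖ₋₂ (with p₋₁=1, p₋₂=0, q₋₁=0, q₋₂=1):
  k=0: a=15, p=15, q=1
  k=1: a=2, p=31, q=2
  k=2: a=2, p=77, q=5
  k=3: a=11, p=878, q=57

878/57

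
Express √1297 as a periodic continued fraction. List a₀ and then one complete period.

[36; 72]

a₀ = ⌊√1297⌋ = 36.
With m₀=0, d₀=1 and mₖ₊₁ = dₖaₖ − mₖ, dₖ₊₁ = (n − mₖ₊₁²)/dₖ, aₖ₊₁ = ⌊(a₀+mₖ₊₁)/dₖ₊₁⌋:
  k=1: m=36, d=1, a=72
d=1 and a=2a₀=72 at k=1, so the next step gives (m, d) = (36, 1) again — its k=1 value — and the period has length 1.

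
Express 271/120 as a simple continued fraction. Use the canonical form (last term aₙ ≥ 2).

[2; 3, 1, 6, 1, 3]

271 = 2·120 + 31
120 = 3·31 + 27
31 = 1·27 + 4
27 = 6·4 + 3
4 = 1·3 + 1
3 = 3·1 + 0  (stop)
So 271/120 = [2; 3, 1, 6, 1, 3].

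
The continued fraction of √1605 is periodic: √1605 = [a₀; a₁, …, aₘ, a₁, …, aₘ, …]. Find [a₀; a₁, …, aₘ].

a₀ = ⌊√1605⌋ = 40.
With m₀=0, d₀=1 and mₖ₊₁ = dₖaₖ − mₖ, dₖ₊₁ = (n − mₖ₊₁²)/dₖ, aₖ₊₁ = ⌊(a₀+mₖ₊₁)/dₖ₊₁⌋:
  k=1: m=40, d=5, a=16
  k=2: m=40, d=1, a=80
d=1 and a=2a₀=80 at k=2, so the next step gives (m, d) = (40, 5) again — its k=1 value — and the period has length 2.

[40; 16, 80]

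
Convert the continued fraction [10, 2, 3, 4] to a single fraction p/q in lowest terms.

Fold from the inside: start with 4/1.
  3 + 1/4 = 13/4
  2 + 4/13 = 30/13
  10 + 13/30 = 313/30

313/30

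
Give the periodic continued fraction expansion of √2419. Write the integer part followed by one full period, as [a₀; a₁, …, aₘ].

a₀ = ⌊√2419⌋ = 49.
With m₀=0, d₀=1 and mₖ₊₁ = dₖaₖ − mₖ, dₖ₊₁ = (n − mₖ₊₁²)/dₖ, aₖ₊₁ = ⌊(a₀+mₖ₊₁)/dₖ₊₁⌋:
  k=1: m=49, d=18, a=5
  k=2: m=41, d=41, a=2
  k=3: m=41, d=18, a=5
  k=4: m=49, d=1, a=98
d=1 and a=2a₀=98 at k=4, so the next step gives (m, d) = (49, 18) again — its k=1 value — and the period has length 4.

[49; 5, 2, 5, 98]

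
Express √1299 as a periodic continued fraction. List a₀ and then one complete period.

a₀ = ⌊√1299⌋ = 36.

[36; 24, 72]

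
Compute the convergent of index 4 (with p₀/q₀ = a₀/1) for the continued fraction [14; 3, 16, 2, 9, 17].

Using pₖ = aₖpₖ₋₁ + pₖ₋₂, qₖ = aₖqₖ₋₁ + qₖ₋₂ (with p₋₁=1, p₋₂=0, q₋₁=0, q₋₂=1):
  k=0: a=14, p=14, q=1
  k=1: a=3, p=43, q=3
  k=2: a=16, p=702, q=49
  k=3: a=2, p=1447, q=101
  k=4: a=9, p=13725, q=958

13725/958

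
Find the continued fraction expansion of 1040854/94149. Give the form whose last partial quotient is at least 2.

[11; 18, 18, 1, 2, 4, 10, 2]

1040854 = 11*94149 + 5215
94149 = 18*5215 + 279
5215 = 18*279 + 193
279 = 1*193 + 86
193 = 2*86 + 21
86 = 4*21 + 2
21 = 10*2 + 1
2 = 2*1 + 0  (stop)
So 1040854/94149 = [11; 18, 18, 1, 2, 4, 10, 2].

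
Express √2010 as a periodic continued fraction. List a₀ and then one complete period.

[44; 1, 4, 1, 88]

a₀ = ⌊√2010⌋ = 44.
With m₀=0, d₀=1 and mₖ₊₁ = dₖaₖ − mₖ, dₖ₊₁ = (n − mₖ₊₁²)/dₖ, aₖ₊₁ = ⌊(a₀+mₖ₊₁)/dₖ₊₁⌋:
  k=1: m=44, d=74, a=1
  k=2: m=30, d=15, a=4
  k=3: m=30, d=74, a=1
  k=4: m=44, d=1, a=88
d=1 and a=2a₀=88 at k=4, so the next step gives (m, d) = (44, 74) again — its k=1 value — and the period has length 4.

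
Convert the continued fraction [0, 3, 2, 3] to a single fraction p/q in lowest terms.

Using pₖ = aₖpₖ₋₁ + pₖ₋₂ and qₖ = aₖqₖ₋₁ + qₖ₋₂:
  k=0: a=0, p=0, q=1
  k=1: a=3, p=1, q=3
  k=2: a=2, p=2, q=7
  k=3: a=3, p=7, q=24

7/24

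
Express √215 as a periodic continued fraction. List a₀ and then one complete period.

a₀ = ⌊√215⌋ = 14.
With m₀=0, d₀=1 and mₖ₊₁ = dₖaₖ − mₖ, dₖ₊₁ = (n − mₖ₊₁²)/dₖ, aₖ₊₁ = ⌊(a₀+mₖ₊₁)/dₖ₊₁⌋:
  k=1: m=14, d=19, a=1
  k=2: m=5, d=10, a=1
  k=3: m=5, d=19, a=1
  k=4: m=14, d=1, a=28
d=1 and a=2a₀=28 at k=4, so the next step gives (m, d) = (14, 19) again — its k=1 value — and the period has length 4.

[14; 1, 1, 1, 28]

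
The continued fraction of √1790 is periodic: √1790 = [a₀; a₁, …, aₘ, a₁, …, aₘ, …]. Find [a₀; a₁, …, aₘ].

a₀ = ⌊√1790⌋ = 42.
With m₀=0, d₀=1 and mₖ₊₁ = dₖaₖ − mₖ, dₖ₊₁ = (n − mₖ₊₁²)/dₖ, aₖ₊₁ = ⌊(a₀+mₖ₊₁)/dₖ₊₁⌋:
  k=1: m=42, d=26, a=3
  k=2: m=36, d=19, a=4
  k=3: m=40, d=10, a=8
  k=4: m=40, d=19, a=4
  k=5: m=36, d=26, a=3
  k=6: m=42, d=1, a=84
d=1 and a=2a₀=84 at k=6, so the next step gives (m, d) = (42, 26) again — its k=1 value — and the period has length 6.

[42; 3, 4, 8, 4, 3, 84]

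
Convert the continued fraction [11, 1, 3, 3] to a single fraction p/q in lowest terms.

Using pₖ = aₖpₖ₋₁ + pₖ₋₂ and qₖ = aₖqₖ₋₁ + qₖ₋₂:
  k=0: a=11, p=11, q=1
  k=1: a=1, p=12, q=1
  k=2: a=3, p=47, q=4
  k=3: a=3, p=153, q=13

153/13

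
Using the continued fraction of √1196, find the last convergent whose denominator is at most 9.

242/7

√1196 = [34; 1, 1, 2, 1, 1, 68, …] (period length 6).
Convergents:
  p_0/q_0 = 34/1
  p_1/q_1 = 35/1
  p_2/q_2 = 69/2
  p_3/q_3 = 173/5
  p_4/q_4 = 242/7
  p_5/q_5 = 415/12
q_4 = 7 ≤ 9 < 12 = q_5, so the answer is 242/7.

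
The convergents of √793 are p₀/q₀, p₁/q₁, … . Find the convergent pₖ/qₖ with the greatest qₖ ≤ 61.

√793 = [28; 6, 4, 6, 56, …] (period length 4).
Convergents:
  p_0/q_0 = 28/1
  p_1/q_1 = 169/6
  p_2/q_2 = 704/25
  p_3/q_3 = 4393/156
q_2 = 25 ≤ 61 < 156 = q_3, so the answer is 704/25.

704/25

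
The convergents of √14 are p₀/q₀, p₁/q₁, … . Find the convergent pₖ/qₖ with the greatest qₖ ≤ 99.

333/89

√14 = [3; 1, 2, 1, 6, …] (period length 4).
Convergents:
  p_0/q_0 = 3/1
  p_1/q_1 = 4/1
  p_2/q_2 = 11/3
  p_3/q_3 = 15/4
  p_4/q_4 = 101/27
  p_5/q_5 = 116/31
  p_6/q_6 = 333/89
  p_7/q_7 = 449/120
q_6 = 89 ≤ 99 < 120 = q_7, so the answer is 333/89.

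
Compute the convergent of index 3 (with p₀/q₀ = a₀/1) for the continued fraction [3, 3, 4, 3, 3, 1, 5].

Using pₖ = aₖpₖ₋₁ + pₖ₋₂, qₖ = aₖqₖ₋₁ + qₖ₋₂ (with p₋₁=1, p₋₂=0, q₋₁=0, q₋₂=1):
  k=0: a=3, p=3, q=1
  k=1: a=3, p=10, q=3
  k=2: a=4, p=43, q=13
  k=3: a=3, p=139, q=42

139/42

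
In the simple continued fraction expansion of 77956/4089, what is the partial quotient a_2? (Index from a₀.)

77956 = 19·4089 + 265   →  a_0 = 19
4089 = 15·265 + 114   →  a_1 = 15
265 = 2·114 + 37   →  a_2 = 2

2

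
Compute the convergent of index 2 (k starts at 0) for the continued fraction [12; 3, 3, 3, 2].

Using pₖ = aₖpₖ₋₁ + pₖ₋₂, qₖ = aₖqₖ₋₁ + qₖ₋₂ (with p₋₁=1, p₋₂=0, q₋₁=0, q₋₂=1):
  k=0: a=12, p=12, q=1
  k=1: a=3, p=37, q=3
  k=2: a=3, p=123, q=10

123/10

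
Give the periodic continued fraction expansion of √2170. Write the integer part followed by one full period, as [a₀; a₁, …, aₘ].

[46; 1, 1, 2, 1, 1, 92]

a₀ = ⌊√2170⌋ = 46.
With m₀=0, d₀=1 and mₖ₊₁ = dₖaₖ − mₖ, dₖ₊₁ = (n − mₖ₊₁²)/dₖ, aₖ₊₁ = ⌊(a₀+mₖ₊₁)/dₖ₊₁⌋:
  k=1: m=46, d=54, a=1
  k=2: m=8, d=39, a=1
  k=3: m=31, d=31, a=2
  k=4: m=31, d=39, a=1
  k=5: m=8, d=54, a=1
  k=6: m=46, d=1, a=92
d=1 and a=2a₀=92 at k=6, so the next step gives (m, d) = (46, 54) again — its k=1 value — and the period has length 6.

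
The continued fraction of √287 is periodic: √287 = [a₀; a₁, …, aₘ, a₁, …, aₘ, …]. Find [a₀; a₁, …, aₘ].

[16; 1, 15, 1, 32]

a₀ = ⌊√287⌋ = 16.
With m₀=0, d₀=1 and mₖ₊₁ = dₖaₖ − mₖ, dₖ₊₁ = (n − mₖ₊₁²)/dₖ, aₖ₊₁ = ⌊(a₀+mₖ₊₁)/dₖ₊₁⌋:
  k=1: m=16, d=31, a=1
  k=2: m=15, d=2, a=15
  k=3: m=15, d=31, a=1
  k=4: m=16, d=1, a=32
d=1 and a=2a₀=32 at k=4, so the next step gives (m, d) = (16, 31) again — its k=1 value — and the period has length 4.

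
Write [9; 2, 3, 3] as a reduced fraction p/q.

Fold from the inside: start with 3/1.
  3 + 1/3 = 10/3
  2 + 3/10 = 23/10
  9 + 10/23 = 217/23

217/23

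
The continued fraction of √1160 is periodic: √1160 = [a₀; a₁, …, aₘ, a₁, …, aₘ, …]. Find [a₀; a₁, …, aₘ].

[34; 17, 68]

a₀ = ⌊√1160⌋ = 34.
With m₀=0, d₀=1 and mₖ₊₁ = dₖaₖ − mₖ, dₖ₊₁ = (n − mₖ₊₁²)/dₖ, aₖ₊₁ = ⌊(a₀+mₖ₊₁)/dₖ₊₁⌋:
  k=1: m=34, d=4, a=17
  k=2: m=34, d=1, a=68
d=1 and a=2a₀=68 at k=2, so the next step gives (m, d) = (34, 4) again — its k=1 value — and the period has length 2.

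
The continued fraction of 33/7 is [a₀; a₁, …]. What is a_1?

33 = 4·7 + 5   →  a_0 = 4
7 = 1·5 + 2   →  a_1 = 1

1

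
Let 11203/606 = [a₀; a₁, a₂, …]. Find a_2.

18

11203 = 18·606 + 295   →  a_0 = 18
606 = 2·295 + 16   →  a_1 = 2
295 = 18·16 + 7   →  a_2 = 18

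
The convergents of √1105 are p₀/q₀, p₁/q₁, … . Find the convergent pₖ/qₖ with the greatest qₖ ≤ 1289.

28488/857

√1105 = [33; 4, 7, 7, 4, 66, …] (period length 5).
Convergents:
  p_0/q_0 = 33/1
  p_1/q_1 = 133/4
  p_2/q_2 = 964/29
  p_3/q_3 = 6881/207
  p_4/q_4 = 28488/857
  p_5/q_5 = 1887089/56769
q_4 = 857 ≤ 1289 < 56769 = q_5, so the answer is 28488/857.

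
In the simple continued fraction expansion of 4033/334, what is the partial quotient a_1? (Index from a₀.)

13

4033 = 12·334 + 25   →  a_0 = 12
334 = 13·25 + 9   →  a_1 = 13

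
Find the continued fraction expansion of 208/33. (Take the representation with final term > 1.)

[6; 3, 3, 3]

208 = 6×33 + 10
33 = 3×10 + 3
10 = 3×3 + 1
3 = 3×1 + 0  (stop)
So 208/33 = [6; 3, 3, 3].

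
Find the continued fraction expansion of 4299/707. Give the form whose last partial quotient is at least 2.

[6; 12, 2, 2, 11]

4299 = 6*707 + 57
707 = 12*57 + 23
57 = 2*23 + 11
23 = 2*11 + 1
11 = 11*1 + 0  (stop)
So 4299/707 = [6; 12, 2, 2, 11].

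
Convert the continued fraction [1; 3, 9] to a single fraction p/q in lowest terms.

37/28

Fold from the inside: start with 9/1.
  3 + 1/9 = 28/9
  1 + 9/28 = 37/28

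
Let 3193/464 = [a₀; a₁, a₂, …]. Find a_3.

3193 = 6·464 + 409   →  a_0 = 6
464 = 1·409 + 55   →  a_1 = 1
409 = 7·55 + 24   →  a_2 = 7
55 = 2·24 + 7   →  a_3 = 2

2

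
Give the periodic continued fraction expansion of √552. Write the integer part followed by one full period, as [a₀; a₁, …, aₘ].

a₀ = ⌊√552⌋ = 23.
With m₀=0, d₀=1 and mₖ₊₁ = dₖaₖ − mₖ, dₖ₊₁ = (n − mₖ₊₁²)/dₖ, aₖ₊₁ = ⌊(a₀+mₖ₊₁)/dₖ₊₁⌋:
  k=1: m=23, d=23, a=2
  k=2: m=23, d=1, a=46
d=1 and a=2a₀=46 at k=2, so the next step gives (m, d) = (23, 23) again — its k=1 value — and the period has length 2.

[23; 2, 46]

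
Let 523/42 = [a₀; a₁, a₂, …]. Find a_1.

523 = 12·42 + 19   →  a_0 = 12
42 = 2·19 + 4   →  a_1 = 2

2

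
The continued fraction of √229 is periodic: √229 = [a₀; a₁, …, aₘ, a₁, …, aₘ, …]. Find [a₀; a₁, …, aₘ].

a₀ = ⌊√229⌋ = 15.
With m₀=0, d₀=1 and mₖ₊₁ = dₖaₖ − mₖ, dₖ₊₁ = (n − mₖ₊₁²)/dₖ, aₖ₊₁ = ⌊(a₀+mₖ₊₁)/dₖ₊₁⌋:
  k=1: m=15, d=4, a=7
  k=2: m=13, d=15, a=1
  k=3: m=2, d=15, a=1
  k=4: m=13, d=4, a=7
  k=5: m=15, d=1, a=30
d=1 and a=2a₀=30 at k=5, so the next step gives (m, d) = (15, 4) again — its k=1 value — and the period has length 5.

[15; 7, 1, 1, 7, 30]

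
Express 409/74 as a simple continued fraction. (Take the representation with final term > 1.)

[5; 1, 1, 8, 1, 3]

409 = 5*74 + 39
74 = 1*39 + 35
39 = 1*35 + 4
35 = 8*4 + 3
4 = 1*3 + 1
3 = 3*1 + 0  (stop)
So 409/74 = [5; 1, 1, 8, 1, 3].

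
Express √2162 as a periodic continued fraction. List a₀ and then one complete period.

[46; 2, 92]

a₀ = ⌊√2162⌋ = 46.
With m₀=0, d₀=1 and mₖ₊₁ = dₖaₖ − mₖ, dₖ₊₁ = (n − mₖ₊₁²)/dₖ, aₖ₊₁ = ⌊(a₀+mₖ₊₁)/dₖ₊₁⌋:
  k=1: m=46, d=46, a=2
  k=2: m=46, d=1, a=92
d=1 and a=2a₀=92 at k=2, so the next step gives (m, d) = (46, 46) again — its k=1 value — and the period has length 2.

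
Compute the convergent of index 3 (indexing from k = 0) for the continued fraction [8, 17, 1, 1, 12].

282/35

Using pₖ = aₖpₖ₋₁ + pₖ₋₂, qₖ = aₖqₖ₋₁ + qₖ₋₂ (with p₋₁=1, p₋₂=0, q₋₁=0, q₋₂=1):
  k=0: a=8, p=8, q=1
  k=1: a=17, p=137, q=17
  k=2: a=1, p=145, q=18
  k=3: a=1, p=282, q=35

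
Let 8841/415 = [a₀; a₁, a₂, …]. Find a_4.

8841 = 21·415 + 126   →  a_0 = 21
415 = 3·126 + 37   →  a_1 = 3
126 = 3·37 + 15   →  a_2 = 3
37 = 2·15 + 7   →  a_3 = 2
15 = 2·7 + 1   →  a_4 = 2

2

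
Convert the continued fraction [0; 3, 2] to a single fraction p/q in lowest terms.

Using pₖ = aₖpₖ₋₁ + pₖ₋₂ and qₖ = aₖqₖ₋₁ + qₖ₋₂:
  k=0: a=0, p=0, q=1
  k=1: a=3, p=1, q=3
  k=2: a=2, p=2, q=7

2/7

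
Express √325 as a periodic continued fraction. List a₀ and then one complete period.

[18; 36]

a₀ = ⌊√325⌋ = 18.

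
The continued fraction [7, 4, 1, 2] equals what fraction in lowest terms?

Using pₖ = aₖpₖ₋₁ + pₖ₋₂ and qₖ = aₖqₖ₋₁ + qₖ₋₂:
  k=0: a=7, p=7, q=1
  k=1: a=4, p=29, q=4
  k=2: a=1, p=36, q=5
  k=3: a=2, p=101, q=14

101/14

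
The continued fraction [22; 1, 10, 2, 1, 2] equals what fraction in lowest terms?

Using pₖ = aₖpₖ₋₁ + pₖ₋₂ and qₖ = aₖqₖ₋₁ + qₖ₋₂:
  k=0: a=22, p=22, q=1
  k=1: a=1, p=23, q=1
  k=2: a=10, p=252, q=11
  k=3: a=2, p=527, q=23
  k=4: a=1, p=779, q=34
  k=5: a=2, p=2085, q=91

2085/91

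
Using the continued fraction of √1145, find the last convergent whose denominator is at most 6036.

√1145 = [33; 1, 5, 5, 1, 66, …] (period length 5).
Convergents:
  p_0/q_0 = 33/1
  p_1/q_1 = 34/1
  p_2/q_2 = 203/6
  p_3/q_3 = 1049/31
  p_4/q_4 = 1252/37
  p_5/q_5 = 83681/2473
  p_6/q_6 = 84933/2510
  p_7/q_7 = 508346/15023
q_6 = 2510 ≤ 6036 < 15023 = q_7, so the answer is 84933/2510.

84933/2510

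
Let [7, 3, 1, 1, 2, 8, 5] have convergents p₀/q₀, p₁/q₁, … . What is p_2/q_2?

Using pₖ = aₖpₖ₋₁ + pₖ₋₂, qₖ = aₖqₖ₋₁ + qₖ₋₂ (with p₋₁=1, p₋₂=0, q₋₁=0, q₋₂=1):
  k=0: a=7, p=7, q=1
  k=1: a=3, p=22, q=3
  k=2: a=1, p=29, q=4

29/4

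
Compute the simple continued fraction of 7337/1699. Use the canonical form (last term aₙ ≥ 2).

[4; 3, 7, 8, 2, 4]

7337 = 4*1699 + 541
1699 = 3*541 + 76
541 = 7*76 + 9
76 = 8*9 + 4
9 = 2*4 + 1
4 = 4*1 + 0  (stop)
So 7337/1699 = [4; 3, 7, 8, 2, 4].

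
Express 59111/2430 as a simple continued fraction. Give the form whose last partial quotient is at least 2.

[24; 3, 13, 1, 7, 7]

59111 = 24×2430 + 791
2430 = 3×791 + 57
791 = 13×57 + 50
57 = 1×50 + 7
50 = 7×7 + 1
7 = 7×1 + 0  (stop)
So 59111/2430 = [24; 3, 13, 1, 7, 7].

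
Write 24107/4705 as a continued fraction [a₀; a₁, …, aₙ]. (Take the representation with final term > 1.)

24107 = 5·4705 + 582
4705 = 8·582 + 49
582 = 11·49 + 43
49 = 1·43 + 6
43 = 7·6 + 1
6 = 6·1 + 0  (stop)
So 24107/4705 = [5; 8, 11, 1, 7, 6].

[5; 8, 11, 1, 7, 6]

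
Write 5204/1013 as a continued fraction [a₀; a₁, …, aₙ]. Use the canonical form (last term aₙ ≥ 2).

5204 = 5*1013 + 139
1013 = 7*139 + 40
139 = 3*40 + 19
40 = 2*19 + 2
19 = 9*2 + 1
2 = 2*1 + 0  (stop)
So 5204/1013 = [5; 7, 3, 2, 9, 2].

[5; 7, 3, 2, 9, 2]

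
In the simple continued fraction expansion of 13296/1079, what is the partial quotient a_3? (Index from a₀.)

13296 = 12·1079 + 348   →  a_0 = 12
1079 = 3·348 + 35   →  a_1 = 3
348 = 9·35 + 33   →  a_2 = 9
35 = 1·33 + 2   →  a_3 = 1

1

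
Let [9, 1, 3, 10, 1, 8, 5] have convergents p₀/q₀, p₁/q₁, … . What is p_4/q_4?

439/45

Using pₖ = aₖpₖ₋₁ + pₖ₋₂, qₖ = aₖqₖ₋₁ + qₖ₋₂ (with p₋₁=1, p₋₂=0, q₋₁=0, q₋₂=1):
  k=0: a=9, p=9, q=1
  k=1: a=1, p=10, q=1
  k=2: a=3, p=39, q=4
  k=3: a=10, p=400, q=41
  k=4: a=1, p=439, q=45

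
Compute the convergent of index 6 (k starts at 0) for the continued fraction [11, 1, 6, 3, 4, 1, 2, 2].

3903/329

Using pₖ = aₖpₖ₋₁ + pₖ₋₂, qₖ = aₖqₖ₋₁ + qₖ₋₂ (with p₋₁=1, p₋₂=0, q₋₁=0, q₋₂=1):
  k=0: a=11, p=11, q=1
  k=1: a=1, p=12, q=1
  k=2: a=6, p=83, q=7
  k=3: a=3, p=261, q=22
  k=4: a=4, p=1127, q=95
  k=5: a=1, p=1388, q=117
  k=6: a=2, p=3903, q=329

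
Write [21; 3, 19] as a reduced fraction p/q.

1237/58

Using pₖ = aₖpₖ₋₁ + pₖ₋₂ and qₖ = aₖqₖ₋₁ + qₖ₋₂:
  k=0: a=21, p=21, q=1
  k=1: a=3, p=64, q=3
  k=2: a=19, p=1237, q=58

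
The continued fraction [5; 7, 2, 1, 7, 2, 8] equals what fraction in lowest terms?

Using pₖ = aₖpₖ₋₁ + pₖ₋₂ and qₖ = aₖqₖ₋₁ + qₖ₋₂:
  k=0: a=5, p=5, q=1
  k=1: a=7, p=36, q=7
  k=2: a=2, p=77, q=15
  k=3: a=1, p=113, q=22
  k=4: a=7, p=868, q=169
  k=5: a=2, p=1849, q=360
  k=6: a=8, p=15660, q=3049

15660/3049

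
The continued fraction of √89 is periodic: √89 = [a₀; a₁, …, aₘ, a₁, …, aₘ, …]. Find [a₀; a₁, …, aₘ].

[9; 2, 3, 3, 2, 18]

a₀ = ⌊√89⌋ = 9.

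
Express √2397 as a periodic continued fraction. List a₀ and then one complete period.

[48; 1, 23, 2, 23, 1, 96]

a₀ = ⌊√2397⌋ = 48.
With m₀=0, d₀=1 and mₖ₊₁ = dₖaₖ − mₖ, dₖ₊₁ = (n − mₖ₊₁²)/dₖ, aₖ₊₁ = ⌊(a₀+mₖ₊₁)/dₖ₊₁⌋:
  k=1: m=48, d=93, a=1
  k=2: m=45, d=4, a=23
  k=3: m=47, d=47, a=2
  k=4: m=47, d=4, a=23
  k=5: m=45, d=93, a=1
  k=6: m=48, d=1, a=96
d=1 and a=2a₀=96 at k=6, so the next step gives (m, d) = (48, 93) again — its k=1 value — and the period has length 6.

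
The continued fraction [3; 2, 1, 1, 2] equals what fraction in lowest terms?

Fold from the inside: start with 2/1.
  1 + 1/2 = 3/2
  1 + 2/3 = 5/3
  2 + 3/5 = 13/5
  3 + 5/13 = 44/13

44/13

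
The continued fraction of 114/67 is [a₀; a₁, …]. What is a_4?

114 = 1·67 + 47   →  a_0 = 1
67 = 1·47 + 20   →  a_1 = 1
47 = 2·20 + 7   →  a_2 = 2
20 = 2·7 + 6   →  a_3 = 2
7 = 1·6 + 1   →  a_4 = 1

1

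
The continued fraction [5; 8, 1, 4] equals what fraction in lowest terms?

225/44

Fold from the inside: start with 4/1.
  1 + 1/4 = 5/4
  8 + 4/5 = 44/5
  5 + 5/44 = 225/44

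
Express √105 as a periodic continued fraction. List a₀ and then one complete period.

[10; 4, 20]

a₀ = ⌊√105⌋ = 10.
With m₀=0, d₀=1 and mₖ₊₁ = dₖaₖ − mₖ, dₖ₊₁ = (n − mₖ₊₁²)/dₖ, aₖ₊₁ = ⌊(a₀+mₖ₊₁)/dₖ₊₁⌋:
  k=1: m=10, d=5, a=4
  k=2: m=10, d=1, a=20
d=1 and a=2a₀=20 at k=2, so the next step gives (m, d) = (10, 5) again — its k=1 value — and the period has length 2.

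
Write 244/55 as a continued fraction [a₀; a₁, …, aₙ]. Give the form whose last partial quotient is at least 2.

[4; 2, 3, 2, 3]

244 = 4·55 + 24
55 = 2·24 + 7
24 = 3·7 + 3
7 = 2·3 + 1
3 = 3·1 + 0  (stop)
So 244/55 = [4; 2, 3, 2, 3].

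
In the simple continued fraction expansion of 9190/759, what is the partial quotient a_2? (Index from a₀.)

3

9190 = 12·759 + 82   →  a_0 = 12
759 = 9·82 + 21   →  a_1 = 9
82 = 3·21 + 19   →  a_2 = 3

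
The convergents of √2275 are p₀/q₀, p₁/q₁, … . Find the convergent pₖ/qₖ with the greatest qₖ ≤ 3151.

√2275 = [47; 1, 2, 3, 2, 1, 94, …] (period length 6).
Convergents:
  p_0/q_0 = 47/1
  p_1/q_1 = 48/1
  p_2/q_2 = 143/3
  p_3/q_3 = 477/10
  p_4/q_4 = 1097/23
  p_5/q_5 = 1574/33
  p_6/q_6 = 149053/3125
  p_7/q_7 = 150627/3158
q_6 = 3125 ≤ 3151 < 3158 = q_7, so the answer is 149053/3125.

149053/3125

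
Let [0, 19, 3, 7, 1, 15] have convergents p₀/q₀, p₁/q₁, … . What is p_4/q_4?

Using pₖ = aₖpₖ₋₁ + pₖ₋₂, qₖ = aₖqₖ₋₁ + qₖ₋₂ (with p₋₁=1, p₋₂=0, q₋₁=0, q₋₂=1):
  k=0: a=0, p=0, q=1
  k=1: a=19, p=1, q=19
  k=2: a=3, p=3, q=58
  k=3: a=7, p=22, q=425
  k=4: a=1, p=25, q=483

25/483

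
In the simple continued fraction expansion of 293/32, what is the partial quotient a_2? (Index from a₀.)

2

293 = 9·32 + 5   →  a_0 = 9
32 = 6·5 + 2   →  a_1 = 6
5 = 2·2 + 1   →  a_2 = 2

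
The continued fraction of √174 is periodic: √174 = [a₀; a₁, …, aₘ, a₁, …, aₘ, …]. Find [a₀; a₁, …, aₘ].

[13; 5, 4, 5, 26]

a₀ = ⌊√174⌋ = 13.
With m₀=0, d₀=1 and mₖ₊₁ = dₖaₖ − mₖ, dₖ₊₁ = (n − mₖ₊₁²)/dₖ, aₖ₊₁ = ⌊(a₀+mₖ₊₁)/dₖ₊₁⌋:
  k=1: m=13, d=5, a=5
  k=2: m=12, d=6, a=4
  k=3: m=12, d=5, a=5
  k=4: m=13, d=1, a=26
d=1 and a=2a₀=26 at k=4, so the next step gives (m, d) = (13, 5) again — its k=1 value — and the period has length 4.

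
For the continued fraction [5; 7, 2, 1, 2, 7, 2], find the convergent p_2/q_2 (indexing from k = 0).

77/15

Using pₖ = aₖpₖ₋₁ + pₖ₋₂, qₖ = aₖqₖ₋₁ + qₖ₋₂ (with p₋₁=1, p₋₂=0, q₋₁=0, q₋₂=1):
  k=0: a=5, p=5, q=1
  k=1: a=7, p=36, q=7
  k=2: a=2, p=77, q=15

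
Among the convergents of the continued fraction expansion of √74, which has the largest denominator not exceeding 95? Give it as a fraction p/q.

757/88

√74 = [8; 1, 1, 1, 1, 16, …] (period length 5).
Convergents:
  p_0/q_0 = 8/1
  p_1/q_1 = 9/1
  p_2/q_2 = 17/2
  p_3/q_3 = 26/3
  p_4/q_4 = 43/5
  p_5/q_5 = 714/83
  p_6/q_6 = 757/88
  p_7/q_7 = 1471/171
q_6 = 88 ≤ 95 < 171 = q_7, so the answer is 757/88.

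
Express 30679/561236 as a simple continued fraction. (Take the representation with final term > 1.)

30679 = 0*561236 + 30679
561236 = 18*30679 + 9014
30679 = 3*9014 + 3637
9014 = 2*3637 + 1740
3637 = 2*1740 + 157
1740 = 11*157 + 13
157 = 12*13 + 1
13 = 13*1 + 0  (stop)
So 30679/561236 = [0; 18, 3, 2, 2, 11, 12, 13].

[0; 18, 3, 2, 2, 11, 12, 13]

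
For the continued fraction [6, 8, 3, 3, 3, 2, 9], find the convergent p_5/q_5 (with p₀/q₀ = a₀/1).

Using pₖ = aₖpₖ₋₁ + pₖ₋₂, qₖ = aₖqₖ₋₁ + qₖ₋₂ (with p₋₁=1, p₋₂=0, q₋₁=0, q₋₂=1):
  k=0: a=6, p=6, q=1
  k=1: a=8, p=49, q=8
  k=2: a=3, p=153, q=25
  k=3: a=3, p=508, q=83
  k=4: a=3, p=1677, q=274
  k=5: a=2, p=3862, q=631

3862/631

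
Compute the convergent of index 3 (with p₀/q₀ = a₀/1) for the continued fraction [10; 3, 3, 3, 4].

Using pₖ = aₖpₖ₋₁ + pₖ₋₂, qₖ = aₖqₖ₋₁ + qₖ₋₂ (with p₋₁=1, p₋₂=0, q₋₁=0, q₋₂=1):
  k=0: a=10, p=10, q=1
  k=1: a=3, p=31, q=3
  k=2: a=3, p=103, q=10
  k=3: a=3, p=340, q=33

340/33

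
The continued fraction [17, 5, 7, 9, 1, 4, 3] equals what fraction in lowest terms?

Using pₖ = aₖpₖ₋₁ + pₖ₋₂ and qₖ = aₖqₖ₋₁ + qₖ₋₂:
  k=0: a=17, p=17, q=1
  k=1: a=5, p=86, q=5
  k=2: a=7, p=619, q=36
  k=3: a=9, p=5657, q=329
  k=4: a=1, p=6276, q=365
  k=5: a=4, p=30761, q=1789
  k=6: a=3, p=98559, q=5732

98559/5732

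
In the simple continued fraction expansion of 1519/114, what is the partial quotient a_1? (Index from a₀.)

1519 = 13·114 + 37   →  a_0 = 13
114 = 3·37 + 3   →  a_1 = 3

3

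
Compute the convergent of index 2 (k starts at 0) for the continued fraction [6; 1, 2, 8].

Using pₖ = aₖpₖ₋₁ + pₖ₋₂, qₖ = aₖqₖ₋₁ + qₖ₋₂ (with p₋₁=1, p₋₂=0, q₋₁=0, q₋₂=1):
  k=0: a=6, p=6, q=1
  k=1: a=1, p=7, q=1
  k=2: a=2, p=20, q=3

20/3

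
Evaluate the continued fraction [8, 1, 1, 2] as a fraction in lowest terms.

Using pₖ = aₖpₖ₋₁ + pₖ₋₂ and qₖ = aₖqₖ₋₁ + qₖ₋₂:
  k=0: a=8, p=8, q=1
  k=1: a=1, p=9, q=1
  k=2: a=1, p=17, q=2
  k=3: a=2, p=43, q=5

43/5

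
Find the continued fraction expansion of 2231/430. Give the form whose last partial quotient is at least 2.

[5; 5, 3, 4, 6]

2231 = 5×430 + 81
430 = 5×81 + 25
81 = 3×25 + 6
25 = 4×6 + 1
6 = 6×1 + 0  (stop)
So 2231/430 = [5; 5, 3, 4, 6].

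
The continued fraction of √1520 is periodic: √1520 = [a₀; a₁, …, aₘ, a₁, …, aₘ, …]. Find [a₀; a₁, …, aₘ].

a₀ = ⌊√1520⌋ = 38.
With m₀=0, d₀=1 and mₖ₊₁ = dₖaₖ − mₖ, dₖ₊₁ = (n − mₖ₊₁²)/dₖ, aₖ₊₁ = ⌊(a₀+mₖ₊₁)/dₖ₊₁⌋:
  k=1: m=38, d=76, a=1
  k=2: m=38, d=1, a=76
d=1 and a=2a₀=76 at k=2, so the next step gives (m, d) = (38, 76) again — its k=1 value — and the period has length 2.

[38; 1, 76]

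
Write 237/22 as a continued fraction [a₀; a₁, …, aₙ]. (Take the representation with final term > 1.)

237 = 10·22 + 17
22 = 1·17 + 5
17 = 3·5 + 2
5 = 2·2 + 1
2 = 2·1 + 0  (stop)
So 237/22 = [10; 1, 3, 2, 2].

[10; 1, 3, 2, 2]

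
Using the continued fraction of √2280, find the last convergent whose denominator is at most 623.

18288/383

√2280 = [47; 1, 2, 1, 94, …] (period length 4).
Convergents:
  p_0/q_0 = 47/1
  p_1/q_1 = 48/1
  p_2/q_2 = 143/3
  p_3/q_3 = 191/4
  p_4/q_4 = 18097/379
  p_5/q_5 = 18288/383
  p_6/q_6 = 54673/1145
q_5 = 383 ≤ 623 < 1145 = q_6, so the answer is 18288/383.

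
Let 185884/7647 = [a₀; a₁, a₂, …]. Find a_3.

185884 = 24·7647 + 2356   →  a_0 = 24
7647 = 3·2356 + 579   →  a_1 = 3
2356 = 4·579 + 40   →  a_2 = 4
579 = 14·40 + 19   →  a_3 = 14

14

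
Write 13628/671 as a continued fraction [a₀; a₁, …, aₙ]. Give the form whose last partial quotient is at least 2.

[20; 3, 4, 2, 2, 1, 6]

13628 = 20*671 + 208
671 = 3*208 + 47
208 = 4*47 + 20
47 = 2*20 + 7
20 = 2*7 + 6
7 = 1*6 + 1
6 = 6*1 + 0  (stop)
So 13628/671 = [20; 3, 4, 2, 2, 1, 6].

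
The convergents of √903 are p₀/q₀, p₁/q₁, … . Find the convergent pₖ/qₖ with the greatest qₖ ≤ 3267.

36090/1201

√903 = [30; 20, 60, …] (period length 2).
Convergents:
  p_0/q_0 = 30/1
  p_1/q_1 = 601/20
  p_2/q_2 = 36090/1201
  p_3/q_3 = 722401/24040
q_2 = 1201 ≤ 3267 < 24040 = q_3, so the answer is 36090/1201.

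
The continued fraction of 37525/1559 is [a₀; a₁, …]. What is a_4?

37525 = 24·1559 + 109   →  a_0 = 24
1559 = 14·109 + 33   →  a_1 = 14
109 = 3·33 + 10   →  a_2 = 3
33 = 3·10 + 3   →  a_3 = 3
10 = 3·3 + 1   →  a_4 = 3

3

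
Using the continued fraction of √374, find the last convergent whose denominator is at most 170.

√374 = [19; 2, 1, 18, 1, 2, 38, …] (period length 6).
Convergents:
  p_0/q_0 = 19/1
  p_1/q_1 = 39/2
  p_2/q_2 = 58/3
  p_3/q_3 = 1083/56
  p_4/q_4 = 1141/59
  p_5/q_5 = 3365/174
q_4 = 59 ≤ 170 < 174 = q_5, so the answer is 1141/59.

1141/59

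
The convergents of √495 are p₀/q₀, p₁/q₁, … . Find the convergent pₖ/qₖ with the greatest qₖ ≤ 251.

√495 = [22; 4, 44, …] (period length 2).
Convergents:
  p_0/q_0 = 22/1
  p_1/q_1 = 89/4
  p_2/q_2 = 3938/177
  p_3/q_3 = 15841/712
q_2 = 177 ≤ 251 < 712 = q_3, so the answer is 3938/177.

3938/177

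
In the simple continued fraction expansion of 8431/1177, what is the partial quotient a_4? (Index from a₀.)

2

8431 = 7·1177 + 192   →  a_0 = 7
1177 = 6·192 + 25   →  a_1 = 6
192 = 7·25 + 17   →  a_2 = 7
25 = 1·17 + 8   →  a_3 = 1
17 = 2·8 + 1   →  a_4 = 2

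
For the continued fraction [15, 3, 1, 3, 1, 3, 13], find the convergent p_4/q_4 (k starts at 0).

290/19

Using pₖ = aₖpₖ₋₁ + pₖ₋₂, qₖ = aₖqₖ₋₁ + qₖ₋₂ (with p₋₁=1, p₋₂=0, q₋₁=0, q₋₂=1):
  k=0: a=15, p=15, q=1
  k=1: a=3, p=46, q=3
  k=2: a=1, p=61, q=4
  k=3: a=3, p=229, q=15
  k=4: a=1, p=290, q=19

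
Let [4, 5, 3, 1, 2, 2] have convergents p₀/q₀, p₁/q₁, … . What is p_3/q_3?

88/21

Using pₖ = aₖpₖ₋₁ + pₖ₋₂, qₖ = aₖqₖ₋₁ + qₖ₋₂ (with p₋₁=1, p₋₂=0, q₋₁=0, q₋₂=1):
  k=0: a=4, p=4, q=1
  k=1: a=5, p=21, q=5
  k=2: a=3, p=67, q=16
  k=3: a=1, p=88, q=21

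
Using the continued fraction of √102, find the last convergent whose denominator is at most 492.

√102 = [10; 10, 20, …] (period length 2).
Convergents:
  p_0/q_0 = 10/1
  p_1/q_1 = 101/10
  p_2/q_2 = 2030/201
  p_3/q_3 = 20401/2020
q_2 = 201 ≤ 492 < 2020 = q_3, so the answer is 2030/201.

2030/201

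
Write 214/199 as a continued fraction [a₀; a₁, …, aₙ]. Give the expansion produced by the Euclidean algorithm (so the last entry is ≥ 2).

[1; 13, 3, 1, 3]

214 = 1×199 + 15
199 = 13×15 + 4
15 = 3×4 + 3
4 = 1×3 + 1
3 = 3×1 + 0  (stop)
So 214/199 = [1; 13, 3, 1, 3].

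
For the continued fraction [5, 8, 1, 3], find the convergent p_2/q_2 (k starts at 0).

46/9

Using pₖ = aₖpₖ₋₁ + pₖ₋₂, qₖ = aₖqₖ₋₁ + qₖ₋₂ (with p₋₁=1, p₋₂=0, q₋₁=0, q₋₂=1):
  k=0: a=5, p=5, q=1
  k=1: a=8, p=41, q=8
  k=2: a=1, p=46, q=9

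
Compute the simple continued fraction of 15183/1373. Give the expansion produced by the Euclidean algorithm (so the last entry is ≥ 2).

15183 = 11*1373 + 80
1373 = 17*80 + 13
80 = 6*13 + 2
13 = 6*2 + 1
2 = 2*1 + 0  (stop)
So 15183/1373 = [11; 17, 6, 6, 2].

[11; 17, 6, 6, 2]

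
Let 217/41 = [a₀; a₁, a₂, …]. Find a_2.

217 = 5·41 + 12   →  a_0 = 5
41 = 3·12 + 5   →  a_1 = 3
12 = 2·5 + 2   →  a_2 = 2

2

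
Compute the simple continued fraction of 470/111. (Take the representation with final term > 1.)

470 = 4×111 + 26
111 = 4×26 + 7
26 = 3×7 + 5
7 = 1×5 + 2
5 = 2×2 + 1
2 = 2×1 + 0  (stop)
So 470/111 = [4; 4, 3, 1, 2, 2].

[4; 4, 3, 1, 2, 2]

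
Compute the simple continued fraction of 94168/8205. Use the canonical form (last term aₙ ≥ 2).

[11; 2, 10, 3, 12, 3, 3]

94168 = 11·8205 + 3913
8205 = 2·3913 + 379
3913 = 10·379 + 123
379 = 3·123 + 10
123 = 12·10 + 3
10 = 3·3 + 1
3 = 3·1 + 0  (stop)
So 94168/8205 = [11; 2, 10, 3, 12, 3, 3].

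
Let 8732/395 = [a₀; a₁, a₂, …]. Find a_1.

9

8732 = 22·395 + 42   →  a_0 = 22
395 = 9·42 + 17   →  a_1 = 9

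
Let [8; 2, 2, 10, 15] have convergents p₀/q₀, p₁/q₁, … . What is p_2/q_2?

42/5

Using pₖ = aₖpₖ₋₁ + pₖ₋₂, qₖ = aₖqₖ₋₁ + qₖ₋₂ (with p₋₁=1, p₋₂=0, q₋₁=0, q₋₂=1):
  k=0: a=8, p=8, q=1
  k=1: a=2, p=17, q=2
  k=2: a=2, p=42, q=5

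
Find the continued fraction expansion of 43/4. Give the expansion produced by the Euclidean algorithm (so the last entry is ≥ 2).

43 = 10×4 + 3
4 = 1×3 + 1
3 = 3×1 + 0  (stop)
So 43/4 = [10; 1, 3].

[10; 1, 3]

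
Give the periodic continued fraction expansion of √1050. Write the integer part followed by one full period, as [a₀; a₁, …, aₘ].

[32; 2, 2, 10, 2, 2, 64]

a₀ = ⌊√1050⌋ = 32.
With m₀=0, d₀=1 and mₖ₊₁ = dₖaₖ − mₖ, dₖ₊₁ = (n − mₖ₊₁²)/dₖ, aₖ₊₁ = ⌊(a₀+mₖ₊₁)/dₖ₊₁⌋:
  k=1: m=32, d=26, a=2
  k=2: m=20, d=25, a=2
  k=3: m=30, d=6, a=10
  k=4: m=30, d=25, a=2
  k=5: m=20, d=26, a=2
  k=6: m=32, d=1, a=64
d=1 and a=2a₀=64 at k=6, so the next step gives (m, d) = (32, 26) again — its k=1 value — and the period has length 6.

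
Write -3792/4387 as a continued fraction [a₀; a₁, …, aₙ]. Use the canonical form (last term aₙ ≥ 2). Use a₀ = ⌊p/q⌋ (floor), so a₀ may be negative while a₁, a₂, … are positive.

[-1; 7, 2, 1, 2, 7, 1, 8]

-3792 = -1×4387 + 595
4387 = 7×595 + 222
595 = 2×222 + 151
222 = 1×151 + 71
151 = 2×71 + 9
71 = 7×9 + 8
9 = 1×8 + 1
8 = 8×1 + 0  (stop)
So -3792/4387 = [-1; 7, 2, 1, 2, 7, 1, 8].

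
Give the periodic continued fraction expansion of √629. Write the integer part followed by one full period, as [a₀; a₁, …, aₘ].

[25; 12, 1, 1, 12, 50]

a₀ = ⌊√629⌋ = 25.
With m₀=0, d₀=1 and mₖ₊₁ = dₖaₖ − mₖ, dₖ₊₁ = (n − mₖ₊₁²)/dₖ, aₖ₊₁ = ⌊(a₀+mₖ₊₁)/dₖ₊₁⌋:
  k=1: m=25, d=4, a=12
  k=2: m=23, d=25, a=1
  k=3: m=2, d=25, a=1
  k=4: m=23, d=4, a=12
  k=5: m=25, d=1, a=50
d=1 and a=2a₀=50 at k=5, so the next step gives (m, d) = (25, 4) again — its k=1 value — and the period has length 5.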